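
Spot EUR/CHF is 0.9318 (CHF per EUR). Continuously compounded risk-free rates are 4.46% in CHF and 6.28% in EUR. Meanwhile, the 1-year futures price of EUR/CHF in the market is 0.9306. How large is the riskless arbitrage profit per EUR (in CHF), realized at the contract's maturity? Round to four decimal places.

Fair futures: F* = S·e^(carry·T), with carry = (r_CHF − r_EUR) = 0.0446 − 0.0628 = -0.0182
F* = 0.9318 · e^(-0.0182 × 1) = 0.9318 · e^-0.018200 = 0.9318 × 0.981965 = 0.9150
Market 0.9306 > fair 0.9150: forward overpriced → cash-and-carry (buy spot, short the forward).
At maturity, profit = |F_mkt − F*| = |0.9306 − 0.9150| = 0.0156 per EUR (in CHF)

0.0156 per EUR (in CHF)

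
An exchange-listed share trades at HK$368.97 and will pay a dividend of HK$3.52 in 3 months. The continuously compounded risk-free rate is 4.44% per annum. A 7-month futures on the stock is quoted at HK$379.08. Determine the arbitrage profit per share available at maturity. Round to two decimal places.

PV(dividends) I = 3.52·e^(−0.0444·3/12) = 3.4811
Fair futures F* = (S − I)·e^(rT) = (368.97 − 3.4811)·e^0.025900 = 365.4889 × 1.026238 = 375.0786
Market HK$379.08 > fair 375.0786: forward overpriced → cash-and-carry (borrow at r, buy the stock and collect the dividends, short the forward).
Profit at T = |F_mkt − F*| = |379.08 − 375.0786| = HK$4.00 per share

HK$4.00 per share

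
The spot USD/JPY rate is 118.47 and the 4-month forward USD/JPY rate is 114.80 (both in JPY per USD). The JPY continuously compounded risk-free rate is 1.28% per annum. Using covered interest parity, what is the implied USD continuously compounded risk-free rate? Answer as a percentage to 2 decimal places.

F = S·e^((r_JPY − r_USD)T) ⇒ r_USD = r_JPY − ln(F/S)/T
ln(114.80/118.47) = -0.031468; /(4/12) = -0.094404
r_USD = 0.0128 + 0.094404 = 0.107204
r_USD = 10.72%

10.72%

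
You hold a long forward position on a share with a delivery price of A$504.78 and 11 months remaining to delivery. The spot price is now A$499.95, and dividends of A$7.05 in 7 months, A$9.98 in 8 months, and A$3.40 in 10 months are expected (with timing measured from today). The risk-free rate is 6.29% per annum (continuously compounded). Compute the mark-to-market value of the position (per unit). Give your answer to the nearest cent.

PV(remaining dividends) I = 7.05·e^(−0.0629·7/12) + 9.98·e^(−0.0629·8/12) + 3.40·e^(−0.0629·10/12) = 19.5925
Current forward F = (S − I)·e^(rT) = (499.95 − 19.5925)·e^(0.0629·11/12) = 480.3575 × 1.059353 = 508.8682
Value (long) = (F − K)·e^(−rT) = (508.8682 − 504.78) × 0.943972 = 3.8591
Value = A$3.86

A$3.86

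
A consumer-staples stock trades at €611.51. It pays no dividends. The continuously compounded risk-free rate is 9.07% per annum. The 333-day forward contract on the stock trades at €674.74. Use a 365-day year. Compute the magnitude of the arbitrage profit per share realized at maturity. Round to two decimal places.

Fair forward: F* = S·e^(carry·T), with carry = r = 0.0907
F* = 611.51 · e^(0.0907 × 333/365) = 611.51 · e^0.082748 = 611.51 × 1.086268 = €664.2637
Market €674.74 > fair €664.2637: forward overpriced → cash-and-carry (buy spot, short the forward).
At maturity, profit = |F_mkt − F*| = |674.74 − 664.2637| = €10.48 per share

€10.48 per share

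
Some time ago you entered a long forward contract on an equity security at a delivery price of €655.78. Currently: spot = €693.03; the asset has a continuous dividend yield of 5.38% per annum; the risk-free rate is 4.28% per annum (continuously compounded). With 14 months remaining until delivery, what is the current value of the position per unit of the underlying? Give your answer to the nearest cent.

Current fair forward for the remaining 14 months: F = S·e^((r − q)·T), (r − q) = 0.0428 − 0.0538 = -0.0110
F = 693.03 · e^(-0.0110 × 14/12) = 693.03 × 0.987249 = 684.1932
Value of long forward = (F − K)·e^(−rT) = (684.1932 − 655.78) · e^(−0.0428·14/12)
= 28.4132 × 0.951293 = 27.03

€27.03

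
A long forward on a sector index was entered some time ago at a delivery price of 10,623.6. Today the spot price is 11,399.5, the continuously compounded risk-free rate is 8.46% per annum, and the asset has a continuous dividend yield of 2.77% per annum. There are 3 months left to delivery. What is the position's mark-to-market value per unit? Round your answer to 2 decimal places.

919.56

Current fair forward for the remaining 3 months: F = S·e^((r − q)·T), (r − q) = 0.0846 − 0.0277 = 0.0569
F = 11399.5 · e^(0.0569 × 3/12) = 11399.5 × 1.01432666 = 11562.8168
Value of long forward = (F − K)·e^(−rT) = (11562.8168 − 10623.6) · e^(−0.0846·3/12)
= 939.2168 × 0.97907209 = 919.56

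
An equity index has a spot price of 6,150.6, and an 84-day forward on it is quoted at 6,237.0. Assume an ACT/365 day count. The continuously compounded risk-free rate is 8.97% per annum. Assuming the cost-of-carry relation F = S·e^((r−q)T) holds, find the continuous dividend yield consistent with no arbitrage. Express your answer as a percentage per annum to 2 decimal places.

From F = S·e^((r−q)T): (r − q) = ln(F/S)/T
ln(6237.0/6150.6) = ln(1.014047) = 0.013949
(r − q) = 0.013949 / (84/365) = 0.060612
q = r − ln(F/S)/T = 0.0897 − 0.060612 = 0.029088
q = 2.91%

2.91%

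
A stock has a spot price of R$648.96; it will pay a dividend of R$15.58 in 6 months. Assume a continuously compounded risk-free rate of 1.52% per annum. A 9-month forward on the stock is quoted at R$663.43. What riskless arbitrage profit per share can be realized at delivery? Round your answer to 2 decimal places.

R$22.67 per share

PV(dividends) I = 15.58·e^(−0.0152·6/12) = 15.4620
Fair forward F* = (S − I)·e^(rT) = (648.96 − 15.4620)·e^0.011400 = 633.4980 × 1.011465 = 640.7611
Market R$663.43 > fair 640.7611: forward overpriced → cash-and-carry (borrow at r, buy the stock and collect the dividends, short the forward).
Profit at T = |F_mkt − F*| = |663.43 − 640.7611| = R$22.67 per share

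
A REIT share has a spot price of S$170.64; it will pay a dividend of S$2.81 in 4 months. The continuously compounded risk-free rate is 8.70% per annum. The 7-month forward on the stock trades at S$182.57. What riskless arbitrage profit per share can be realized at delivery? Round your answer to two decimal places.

S$5.92 per share

PV(dividends) I = 2.81·e^(−0.0870·4/12) = 2.7297
Fair forward F* = (S − I)·e^(rT) = (170.64 − 2.7297)·e^0.050750 = 167.9103 × 1.052060 = 176.6517
Market S$182.57 > fair 176.6517: forward overpriced → cash-and-carry (borrow at r, buy the stock and collect the dividends, short the forward).
Profit at T = |F_mkt − F*| = |182.57 − 176.6517| = S$5.92 per share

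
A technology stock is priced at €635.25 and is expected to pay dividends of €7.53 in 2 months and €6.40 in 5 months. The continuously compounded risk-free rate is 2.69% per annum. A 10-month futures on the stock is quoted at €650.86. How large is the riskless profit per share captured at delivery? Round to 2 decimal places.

€15.35 per share

PV(dividends) I = 7.53·e^(−0.0269·2/12) + 6.40·e^(−0.0269·5/12) = 13.8250
Fair futures F* = (S − I)·e^(rT) = (635.25 − 13.8250)·e^0.022417 = 621.4250 × 1.022670 = 635.5127
Market €650.86 > fair 635.5127: forward overpriced → cash-and-carry (borrow at r, buy the stock and collect the dividends, short the forward).
Profit at T = |F_mkt − F*| = |650.86 − 635.5127| = €15.35 per share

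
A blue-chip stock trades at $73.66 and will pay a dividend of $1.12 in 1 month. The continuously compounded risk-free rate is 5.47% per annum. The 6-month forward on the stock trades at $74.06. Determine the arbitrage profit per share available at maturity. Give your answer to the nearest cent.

$0.50 per share

PV(dividends) I = 1.12·e^(−0.0547·1/12) = 1.1149
Fair forward F* = (S − I)·e^(rT) = (73.66 − 1.1149)·e^0.027350 = 72.5451 × 1.027727 = 74.5566
Market $74.06 < fair 74.5566: forward underpriced → reverse cash-and-carry (short the stock, invest proceeds at r, pay the dividends, go long the forward).
Profit at T = |F_mkt − F*| = |74.06 − 74.5566| = $0.50 per share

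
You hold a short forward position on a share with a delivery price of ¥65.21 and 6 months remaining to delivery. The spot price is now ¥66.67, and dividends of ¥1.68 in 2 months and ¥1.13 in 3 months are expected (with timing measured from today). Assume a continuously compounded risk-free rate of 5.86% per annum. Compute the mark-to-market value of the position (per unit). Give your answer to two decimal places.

-¥0.57

PV(remaining dividends) I = 1.68·e^(−0.0586·2/12) + 1.13·e^(−0.0586·3/12) = 2.7772
Current forward F = (S − I)·e^(rT) = (66.67 − 2.7772)·e^(0.0586·6/12) = 63.8928 × 1.029733 = 65.7925
Value (long) = (F − K)·e^(−rT) = (65.7925 − 65.21) × 0.971125 = 0.5657
Short position value = −(long value) = -¥0.57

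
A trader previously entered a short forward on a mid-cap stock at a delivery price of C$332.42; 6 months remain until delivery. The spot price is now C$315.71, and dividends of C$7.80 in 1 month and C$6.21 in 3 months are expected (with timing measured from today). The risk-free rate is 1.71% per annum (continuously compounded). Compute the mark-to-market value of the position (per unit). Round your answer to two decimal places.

C$27.85

PV(remaining dividends) I = 7.80·e^(−0.0171·1/12) + 6.21·e^(−0.0171·3/12) = 13.9724
Current forward F = (S − I)·e^(rT) = (315.71 − 13.9724)·e^(0.0171·6/12) = 301.7376 × 1.008587 = 304.3286
Value (long) = (F − K)·e^(−rT) = (304.3286 − 332.42) × 0.991486 = -27.8522
Short position value = −(long value) = C$27.85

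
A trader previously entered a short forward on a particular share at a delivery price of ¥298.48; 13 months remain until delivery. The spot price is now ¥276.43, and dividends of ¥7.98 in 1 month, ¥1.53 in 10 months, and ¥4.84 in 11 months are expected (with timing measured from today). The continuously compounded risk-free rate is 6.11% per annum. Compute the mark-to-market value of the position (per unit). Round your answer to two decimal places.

¥16.90

PV(remaining dividends) I = 7.98·e^(−0.0611·1/12) + 1.53·e^(−0.0611·10/12) + 4.84·e^(−0.0611·11/12) = 13.9699
Current forward F = (S − I)·e^(rT) = (276.43 − 13.9699)·e^(0.0611·13/12) = 262.4601 × 1.068431 = 280.4205
Value (long) = (F − K)·e^(−rT) = (280.4205 − 298.48) × 0.935951 = -16.9028
Short position value = −(long value) = ¥16.90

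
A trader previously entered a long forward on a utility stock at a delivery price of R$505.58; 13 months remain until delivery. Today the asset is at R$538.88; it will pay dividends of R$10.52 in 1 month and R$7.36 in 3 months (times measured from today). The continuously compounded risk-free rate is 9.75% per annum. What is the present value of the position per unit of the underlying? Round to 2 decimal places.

PV(remaining dividends) I = 10.52·e^(−0.0975·1/12) + 7.36·e^(−0.0975·3/12) = 17.6176
Current forward F = (S − I)·e^(rT) = (538.88 − 17.6176)·e^(0.0975·13/12) = 521.2624 × 1.111405 = 579.3336
Value (long) = (F − K)·e^(−rT) = (579.3336 − 505.58) × 0.899762 = 66.3607
Value = R$66.36

R$66.36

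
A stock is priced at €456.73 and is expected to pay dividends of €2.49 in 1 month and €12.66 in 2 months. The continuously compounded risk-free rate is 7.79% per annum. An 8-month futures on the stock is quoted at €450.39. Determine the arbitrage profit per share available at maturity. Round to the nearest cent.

€14.92 per share

PV(dividends) I = 2.49·e^(−0.0779·1/12) + 12.66·e^(−0.0779·2/12) = 14.9706
Fair futures F* = (S − I)·e^(rT) = (456.73 − 14.9706)·e^0.051933 = 441.7594 × 1.053305 = 465.3074
Market €450.39 < fair 465.3074: forward underpriced → reverse cash-and-carry (short the stock, invest proceeds at r, pay the dividends, go long the forward).
Profit at T = |F_mkt − F*| = |450.39 − 465.3074| = €14.92 per share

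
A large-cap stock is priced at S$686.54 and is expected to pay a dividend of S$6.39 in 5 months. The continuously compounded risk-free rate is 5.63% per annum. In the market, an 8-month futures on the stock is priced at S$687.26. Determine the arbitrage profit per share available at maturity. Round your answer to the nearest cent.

PV(dividends) I = 6.39·e^(−0.0563·5/12) = 6.2418
Fair futures F* = (S − I)·e^(rT) = (686.54 − 6.2418)·e^0.037533 = 680.2982 × 1.038246 = 706.3169
Market S$687.26 < fair 706.3169: forward underpriced → reverse cash-and-carry (short the stock, invest proceeds at r, pay the dividends, go long the forward).
Profit at T = |F_mkt − F*| = |687.26 − 706.3169| = S$19.06 per share

S$19.06 per share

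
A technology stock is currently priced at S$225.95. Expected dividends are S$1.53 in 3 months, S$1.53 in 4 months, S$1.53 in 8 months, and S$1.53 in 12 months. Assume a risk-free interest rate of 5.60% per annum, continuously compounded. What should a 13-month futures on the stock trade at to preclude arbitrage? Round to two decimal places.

S$233.78

PV(dividends) I = 1.53·e^(−0.0560·3/12) + 1.53·e^(−0.0560·4/12) + 1.53·e^(−0.0560·8/12) + 1.53·e^(−0.0560·12/12)
I = 1.5087 + 1.5017 + 1.4739 + 1.4467 = 5.9310
F = (S − I)·e^(rT) = (225.95 − 5.9310) · e^(0.0560·13/12)
= 220.0190 · e^0.060667 = 220.0190 × 1.062545 = S$233.78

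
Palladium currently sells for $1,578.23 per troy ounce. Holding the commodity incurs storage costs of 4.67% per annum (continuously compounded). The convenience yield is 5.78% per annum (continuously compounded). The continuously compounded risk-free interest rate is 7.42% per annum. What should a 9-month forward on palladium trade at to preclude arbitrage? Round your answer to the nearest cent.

Net carry = r + u − y = 0.0742 + 0.0467 − 0.0578 = 0.0631
F = S·e^((r+u−y)T) = 1578.23 · e^(0.0631 × 9/12) = 1578.23 · e^0.04732500
= 1578.23 × 1.04846270 = $1,654.72 per troy ounce

$1,654.72 per troy ounce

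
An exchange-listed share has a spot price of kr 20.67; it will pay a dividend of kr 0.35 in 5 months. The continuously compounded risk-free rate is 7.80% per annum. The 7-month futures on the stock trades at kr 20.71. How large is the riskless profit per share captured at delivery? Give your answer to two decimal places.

PV(dividends) I = 0.35·e^(−0.0780·5/12) = 0.3388
Fair futures F* = (S − I)·e^(rT) = (20.67 − 0.3388)·e^0.045500 = 20.3312 × 1.046551 = 21.2776
Market kr 20.71 < fair 21.2776: forward underpriced → reverse cash-and-carry (short the stock, invest proceeds at r, pay the dividends, go long the forward).
Profit at T = |F_mkt − F*| = |20.71 − 21.2776| = kr 0.57 per share

kr 0.57 per share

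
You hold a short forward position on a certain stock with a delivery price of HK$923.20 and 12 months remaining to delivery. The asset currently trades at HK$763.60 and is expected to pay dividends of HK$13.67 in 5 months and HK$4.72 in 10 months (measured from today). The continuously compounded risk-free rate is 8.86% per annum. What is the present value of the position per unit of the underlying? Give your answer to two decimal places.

HK$98.88

PV(remaining dividends) I = 13.67·e^(−0.0886·5/12) + 4.72·e^(−0.0886·10/12) = 17.5586
Current forward F = (S − I)·e^(rT) = (763.60 − 17.5586)·e^(0.0886·12/12) = 746.0414 × 1.092644 = 815.1577
Value (long) = (F − K)·e^(−rT) = (815.1577 − 923.20) × 0.915212 = -98.8816
Short position value = −(long value) = HK$98.88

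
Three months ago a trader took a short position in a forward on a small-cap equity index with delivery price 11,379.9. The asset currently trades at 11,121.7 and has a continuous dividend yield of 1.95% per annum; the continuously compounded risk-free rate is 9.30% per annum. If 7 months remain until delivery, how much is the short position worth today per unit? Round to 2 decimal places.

-216.92

Current fair forward for the remaining 7 months: F = S·e^((r − q)·T), (r − q) = 0.0930 − 0.0195 = 0.0735
F = 11121.7 · e^(0.0735 × 7/12) = 11121.7 × 1.04380741 = 11608.9129
Value of long forward = (F − K)·e^(−rT) = (11608.9129 − 11379.9) · e^(−0.0930·7/12)
= 229.0129 × 0.94719528 = 216.92
Short position value = −(long value) = -216.92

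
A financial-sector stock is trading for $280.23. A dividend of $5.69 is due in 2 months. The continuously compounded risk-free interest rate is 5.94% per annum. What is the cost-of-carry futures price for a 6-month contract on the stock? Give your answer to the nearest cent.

$282.87

PV(dividends) I = 5.69·e^(−0.0594·2/12)
I = 5.6339
F = (S − I)·e^(rT) = (280.23 − 5.6339) · e^(0.0594·6/12)
= 274.5961 · e^0.029700 = 274.5961 × 1.030145 = $282.87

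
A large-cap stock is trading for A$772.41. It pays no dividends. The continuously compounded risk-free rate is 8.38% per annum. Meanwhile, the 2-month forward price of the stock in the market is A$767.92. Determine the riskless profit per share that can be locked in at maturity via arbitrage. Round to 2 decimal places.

Fair forward: F* = S·e^(carry·T), with carry = r = 0.0838
F* = 772.41 · e^(0.0838 × 2/12) = 772.41 · e^0.013967 = 772.41 × 1.014065 = A$783.2739
Market A$767.92 < fair A$783.2739: forward underpriced → reverse cash-and-carry (short spot, go long the forward).
At maturity, profit = |F_mkt − F*| = |767.92 − 783.2739| = A$15.35 per share

A$15.35 per share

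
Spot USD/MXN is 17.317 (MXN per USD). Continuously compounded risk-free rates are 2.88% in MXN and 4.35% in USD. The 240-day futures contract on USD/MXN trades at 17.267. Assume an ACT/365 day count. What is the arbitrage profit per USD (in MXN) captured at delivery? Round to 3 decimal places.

Fair futures: F* = S·e^(carry·T), with carry = (r_MXN − r_USD) = 0.0288 − 0.0435 = -0.0147
F* = 17.317 · e^(-0.0147 × 240/365) = 17.317 · e^-0.009666 = 17.317 × 0.990381 = 17.1504
Market 17.267 > fair 17.1504: forward overpriced → cash-and-carry (buy spot, short the forward).
At maturity, profit = |F_mkt − F*| = |17.267 − 17.1504| = 0.117 per USD (in MXN)

0.117 per USD (in MXN)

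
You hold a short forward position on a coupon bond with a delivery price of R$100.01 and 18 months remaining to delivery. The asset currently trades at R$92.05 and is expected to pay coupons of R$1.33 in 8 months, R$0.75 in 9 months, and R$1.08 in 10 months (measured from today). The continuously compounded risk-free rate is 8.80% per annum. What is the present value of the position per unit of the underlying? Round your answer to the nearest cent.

-R$1.45

PV(remaining coupons) I = 1.33·e^(−0.0880·8/12) + 0.75·e^(−0.0880·9/12) + 1.08·e^(−0.0880·10/12) = 2.9600
Current forward F = (S − I)·e^(rT) = (92.05 − 2.9600)·e^(0.0880·18/12) = 89.0900 × 1.141108 = 101.6613
Value (long) = (F − K)·e^(−rT) = (101.6613 − 100.01) × 0.876341 = 1.4471
Short position value = −(long value) = -R$1.45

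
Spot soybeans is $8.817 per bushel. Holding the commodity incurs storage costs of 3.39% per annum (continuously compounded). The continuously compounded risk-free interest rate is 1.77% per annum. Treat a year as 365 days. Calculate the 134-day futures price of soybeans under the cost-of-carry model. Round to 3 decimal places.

Net carry = r + u − y = 0.0177 + 0.0339 − 0.0000 = 0.0516
F = S·e^((r+u−y)T) = 8.817 · e^(0.0516 × 134/365) = 8.817 · e^0.018944
= 8.817 × 1.019125 = $8.986 per bushel

$8.986 per bushel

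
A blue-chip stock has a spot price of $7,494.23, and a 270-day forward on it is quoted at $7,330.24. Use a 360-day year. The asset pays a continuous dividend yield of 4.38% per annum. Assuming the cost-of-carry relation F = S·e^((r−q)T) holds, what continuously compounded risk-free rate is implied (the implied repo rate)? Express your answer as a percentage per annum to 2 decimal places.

1.43%

From F = S·e^((r−q)T): (r − q) = ln(F/S)/T
ln(7330.24/7494.23) = ln(0.978118) = -0.022125
(r − q) = -0.022125 / (270/360) = -0.029500
r = ln(F/S)/T + q = -0.029500 + 0.0438 = 0.014300
r = 1.43%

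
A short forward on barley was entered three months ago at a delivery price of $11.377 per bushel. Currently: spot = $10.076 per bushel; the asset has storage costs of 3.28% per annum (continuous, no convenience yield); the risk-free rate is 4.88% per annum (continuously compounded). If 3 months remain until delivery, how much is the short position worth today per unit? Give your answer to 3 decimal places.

$1.080 per bushel

Current fair forward for the remaining 3 months: F = S·e^((r + u)·T), (r + u) = 0.0488 + 0.0328 = 0.0816
F = 10.076 · e^(0.0816 × 3/12) = 10.076 × 1.020610 = 10.2837
Value of long forward = (F − K)·e^(−rT) = (10.2837 − 11.377) · e^(−0.0488·3/12)
= -1.0933 × 0.987874 = -1.080
Short position value = −(long value) = $1.080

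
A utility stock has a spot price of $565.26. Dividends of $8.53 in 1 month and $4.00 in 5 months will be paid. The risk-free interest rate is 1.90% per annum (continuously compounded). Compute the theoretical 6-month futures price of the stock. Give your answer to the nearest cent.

$558.05

PV(dividends) I = 8.53·e^(−0.0190·1/12) + 4.00·e^(−0.0190·5/12)
I = 8.5165 + 3.9685 = 12.4850
F = (S − I)·e^(rT) = (565.26 − 12.4850) · e^(0.0190·6/12)
= 552.7750 · e^0.009500 = 552.7750 × 1.009545 = $558.05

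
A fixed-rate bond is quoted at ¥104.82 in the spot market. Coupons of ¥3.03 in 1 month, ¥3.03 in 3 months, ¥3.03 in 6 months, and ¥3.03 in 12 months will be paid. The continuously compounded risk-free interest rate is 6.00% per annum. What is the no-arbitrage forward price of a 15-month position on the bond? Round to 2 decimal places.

PV(coupons) I = 3.03·e^(−0.0600·1/12) + 3.03·e^(−0.0600·3/12) + 3.03·e^(−0.0600·6/12) + 3.03·e^(−0.0600·12/12)
I = 3.0149 + 2.9849 + 2.9404 + 2.8535 = 11.7937
F = (S − I)·e^(rT) = (104.82 − 11.7937) · e^(0.0600·15/12)
= 93.0263 · e^0.075000 = 93.0263 × 1.077884 = ¥100.27

¥100.27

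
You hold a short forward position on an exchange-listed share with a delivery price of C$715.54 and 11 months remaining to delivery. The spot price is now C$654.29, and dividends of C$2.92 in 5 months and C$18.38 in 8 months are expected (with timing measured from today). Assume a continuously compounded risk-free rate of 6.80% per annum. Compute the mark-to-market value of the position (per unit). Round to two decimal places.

PV(remaining dividends) I = 2.92·e^(−0.0680·5/12) + 18.38·e^(−0.0680·8/12) = 20.4038
Current forward F = (S − I)·e^(rT) = (654.29 − 20.4038)·e^(0.0680·11/12) = 633.8862 × 1.064317 = 674.6559
Value (long) = (F − K)·e^(−rT) = (674.6559 − 715.54) × 0.939570 = -38.4135
Short position value = −(long value) = C$38.41

C$38.41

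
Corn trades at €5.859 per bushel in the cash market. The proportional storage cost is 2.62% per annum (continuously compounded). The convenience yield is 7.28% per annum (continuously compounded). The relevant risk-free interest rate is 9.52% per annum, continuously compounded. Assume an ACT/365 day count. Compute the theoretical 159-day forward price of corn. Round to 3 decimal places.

€5.984 per bushel

Net carry = r + u − y = 0.0952 + 0.0262 − 0.0728 = 0.0486
F = S·e^((r+u−y)T) = 5.859 · e^(0.0486 × 159/365) = 5.859 · e^0.021171
= 5.859 × 1.021397 = €5.984 per bushel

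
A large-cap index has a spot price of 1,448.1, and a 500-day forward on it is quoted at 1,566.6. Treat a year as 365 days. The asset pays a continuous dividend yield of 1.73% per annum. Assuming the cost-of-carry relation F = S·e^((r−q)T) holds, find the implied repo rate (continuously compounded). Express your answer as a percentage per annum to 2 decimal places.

7.47%

From F = S·e^((r−q)T): (r − q) = ln(F/S)/T
ln(1566.6/1448.1) = ln(1.081831) = 0.078655
(r − q) = 0.078655 / (500/365) = 0.057418
r = ln(F/S)/T + q = 0.057418 + 0.0173 = 0.074718
r = 7.47%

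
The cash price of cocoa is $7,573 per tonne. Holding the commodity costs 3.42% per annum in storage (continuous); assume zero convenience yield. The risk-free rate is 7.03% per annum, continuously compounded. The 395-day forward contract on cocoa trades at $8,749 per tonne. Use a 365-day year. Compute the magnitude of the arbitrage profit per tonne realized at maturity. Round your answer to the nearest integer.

$269 per tonne

Fair forward: F* = S·e^(carry·T), with carry = (r + u) = 0.0703 + 0.0342 = 0.1045
F* = 7573 · e^(0.1045 × 395/365) = 7573 · e^0.113089 = 7573 × 1.119732 = $8479.7304
Market $8749 > fair $8479.7304: forward overpriced → cash-and-carry (buy spot, short the forward).
At maturity, profit = |F_mkt − F*| = |8749 − 8479.7304| = $269 per tonne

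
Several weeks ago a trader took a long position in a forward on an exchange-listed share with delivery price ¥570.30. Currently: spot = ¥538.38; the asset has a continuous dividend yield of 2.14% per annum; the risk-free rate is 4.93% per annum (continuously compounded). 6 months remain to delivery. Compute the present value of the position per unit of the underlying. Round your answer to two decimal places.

-¥23.76

Current fair forward for the remaining 6 months: F = S·e^((r − q)·T), (r − q) = 0.0493 − 0.0214 = 0.0279
F = 538.38 · e^(0.0279 × 6/12) = 538.38 × 1.014048 = 545.9432
Value of long forward = (F − K)·e^(−rT) = (545.9432 − 570.30) · e^(−0.0493·6/12)
= -24.3568 × 0.975651 = -23.76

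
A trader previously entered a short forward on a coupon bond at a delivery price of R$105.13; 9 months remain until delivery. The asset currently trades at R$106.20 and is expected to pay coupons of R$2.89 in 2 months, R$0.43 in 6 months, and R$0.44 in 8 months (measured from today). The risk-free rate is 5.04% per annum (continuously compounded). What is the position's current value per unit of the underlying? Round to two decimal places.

-R$1.26

PV(remaining coupons) I = 2.89·e^(−0.0504·2/12) + 0.43·e^(−0.0504·6/12) + 0.44·e^(−0.0504·8/12) = 3.7106
Current forward F = (S − I)·e^(rT) = (106.20 − 3.7106)·e^(0.0504·9/12) = 102.4894 × 1.038524 = 106.4377
Value (long) = (F − K)·e^(−rT) = (106.4377 − 105.13) × 0.962906 = 1.2592
Short position value = −(long value) = -R$1.26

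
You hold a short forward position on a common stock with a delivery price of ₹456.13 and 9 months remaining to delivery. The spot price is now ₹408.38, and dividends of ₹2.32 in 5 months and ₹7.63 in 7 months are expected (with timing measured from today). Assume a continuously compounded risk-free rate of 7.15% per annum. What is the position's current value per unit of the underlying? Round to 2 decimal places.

₹33.50

PV(remaining dividends) I = 2.32·e^(−0.0715·5/12) + 7.63·e^(−0.0715·7/12) = 9.5702
Current forward F = (S − I)·e^(rT) = (408.38 − 9.5702)·e^(0.0715·9/12) = 398.8098 × 1.055089 = 420.7798
Value (long) = (F − K)·e^(−rT) = (420.7798 − 456.13) × 0.947787 = -33.5045
Short position value = −(long value) = ₹33.50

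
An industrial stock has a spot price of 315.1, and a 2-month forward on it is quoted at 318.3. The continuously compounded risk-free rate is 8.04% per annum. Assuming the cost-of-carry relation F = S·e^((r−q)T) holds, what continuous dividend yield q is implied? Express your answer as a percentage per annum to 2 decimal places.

1.98%

From F = S·e^((r−q)T): (r − q) = ln(F/S)/T
ln(318.3/315.1) = ln(1.010156) = 0.010105
(r − q) = 0.010105 / (2/12) = 0.060630
q = r − ln(F/S)/T = 0.0804 − 0.060630 = 0.019770
q = 1.98%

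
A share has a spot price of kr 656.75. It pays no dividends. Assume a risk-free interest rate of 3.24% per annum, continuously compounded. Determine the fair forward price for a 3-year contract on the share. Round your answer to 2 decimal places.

kr 723.79

F = S·e^(rT) = 656.75 · e^(0.0324 × 3)
= 656.75 · e^0.097200 = 656.75 × 1.102081
F = kr 723.79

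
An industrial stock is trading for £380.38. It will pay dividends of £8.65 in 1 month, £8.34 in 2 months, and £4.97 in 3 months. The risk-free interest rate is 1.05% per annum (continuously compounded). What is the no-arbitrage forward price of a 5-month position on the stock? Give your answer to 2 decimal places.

PV(dividends) I = 8.65·e^(−0.0105·1/12) + 8.34·e^(−0.0105·2/12) + 4.97·e^(−0.0105·3/12)
I = 8.6424 + 8.3254 + 4.9570 = 21.9248
F = (S − I)·e^(rT) = (380.38 − 21.9248) · e^(0.0105·5/12)
= 358.4552 · e^0.004375 = 358.4552 × 1.004385 = £360.03

£360.03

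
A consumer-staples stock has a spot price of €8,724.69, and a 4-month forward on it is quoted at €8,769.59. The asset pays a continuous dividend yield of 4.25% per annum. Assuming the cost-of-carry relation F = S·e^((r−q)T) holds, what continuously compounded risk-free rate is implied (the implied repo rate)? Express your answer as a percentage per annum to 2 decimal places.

From F = S·e^((r−q)T): (r − q) = ln(F/S)/T
ln(8769.59/8724.69) = ln(1.005146) = 0.005133
(r − q) = 0.005133 / (4/12) = 0.015399
r = ln(F/S)/T + q = 0.015399 + 0.0425 = 0.057899
r = 5.79%

5.79%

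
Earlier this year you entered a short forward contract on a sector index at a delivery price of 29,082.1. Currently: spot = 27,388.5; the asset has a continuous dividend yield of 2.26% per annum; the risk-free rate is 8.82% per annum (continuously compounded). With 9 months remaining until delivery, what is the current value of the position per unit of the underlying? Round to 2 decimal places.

292.39

Current fair forward for the remaining 9 months: F = S·e^((r − q)·T), (r − q) = 0.0882 − 0.0226 = 0.0656
F = 27388.5 · e^(0.0656 × 9/12) = 27388.5 × 1.05043042 = 28769.7136
Value of long forward = (F − K)·e^(−rT) = (28769.7136 − 29082.1) · e^(−0.0882·9/12)
= -312.3864 × 0.93599046 = -292.39
Short position value = −(long value) = 292.39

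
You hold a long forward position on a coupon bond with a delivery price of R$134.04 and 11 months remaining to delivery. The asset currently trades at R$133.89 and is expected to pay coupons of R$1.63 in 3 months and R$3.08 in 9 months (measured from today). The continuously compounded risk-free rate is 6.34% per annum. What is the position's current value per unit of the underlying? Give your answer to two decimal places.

PV(remaining coupons) I = 1.63·e^(−0.0634·3/12) + 3.08·e^(−0.0634·9/12) = 4.5413
Current forward F = (S − I)·e^(rT) = (133.89 − 4.5413)·e^(0.0634·11/12) = 129.3487 × 1.059839 = 137.0888
Value (long) = (F − K)·e^(−rT) = (137.0888 − 134.04) × 0.943540 = 2.8767
Value = R$2.88

R$2.88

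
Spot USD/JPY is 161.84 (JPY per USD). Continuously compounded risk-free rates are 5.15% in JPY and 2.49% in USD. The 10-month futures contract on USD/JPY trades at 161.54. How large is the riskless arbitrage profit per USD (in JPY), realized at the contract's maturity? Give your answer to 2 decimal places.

3.93 per USD (in JPY)

Fair futures: F* = S·e^(carry·T), with carry = (r_JPY − r_USD) = 0.0515 − 0.0249 = 0.0266
F* = 161.84 · e^(0.0266 × 10/12) = 161.84 · e^0.022167 = 161.84 × 1.022415 = 165.4676
Market 161.54 < fair 165.4676: forward underpriced → reverse cash-and-carry (short spot, go long the forward).
At maturity, profit = |F_mkt − F*| = |161.54 − 165.4676| = 3.93 per USD (in JPY)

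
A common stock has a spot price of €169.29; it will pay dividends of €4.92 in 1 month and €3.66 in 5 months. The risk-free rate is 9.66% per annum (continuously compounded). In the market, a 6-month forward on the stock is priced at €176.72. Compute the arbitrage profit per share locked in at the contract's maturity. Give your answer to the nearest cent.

€7.86 per share

PV(dividends) I = 4.92·e^(−0.0966·1/12) + 3.66·e^(−0.0966·5/12) = 8.3962
Fair forward F* = (S − I)·e^(rT) = (169.29 − 8.3962)·e^0.048300 = 160.8938 × 1.049485 = 168.8556
Market €176.72 > fair 168.8556: forward overpriced → cash-and-carry (borrow at r, buy the stock and collect the dividends, short the forward).
Profit at T = |F_mkt − F*| = |176.72 − 168.8556| = €7.86 per share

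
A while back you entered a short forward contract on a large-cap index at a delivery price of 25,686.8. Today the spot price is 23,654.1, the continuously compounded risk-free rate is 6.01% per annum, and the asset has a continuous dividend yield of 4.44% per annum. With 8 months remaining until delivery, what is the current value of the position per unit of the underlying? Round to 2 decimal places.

1713.76

Current fair forward for the remaining 8 months: F = S·e^((r − q)·T), (r − q) = 0.0601 − 0.0444 = 0.0157
F = 23654.1 · e^(0.0157 × 8/12) = 23654.1 × 1.01052163 = 23902.9797
Value of long forward = (F − K)·e^(−rT) = (23902.9797 − 25686.8) · e^(−0.0601·8/12)
= -1783.8203 × 0.96072539 = -1713.76
Short position value = −(long value) = 1713.76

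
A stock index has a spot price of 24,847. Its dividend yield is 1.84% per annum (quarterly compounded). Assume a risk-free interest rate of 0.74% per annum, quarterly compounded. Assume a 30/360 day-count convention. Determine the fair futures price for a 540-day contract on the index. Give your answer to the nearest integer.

F = S · (1+r/4)^(4T) / (1+q/4)^(4T)
= 24847 × 1.011151 / 1.027919 = 24847 × 0.983687
F = 24,442

24,442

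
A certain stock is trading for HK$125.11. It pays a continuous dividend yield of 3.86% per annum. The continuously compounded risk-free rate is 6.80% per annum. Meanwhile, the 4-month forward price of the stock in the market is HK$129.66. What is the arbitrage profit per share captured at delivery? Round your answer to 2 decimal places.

Fair forward: F* = S·e^(carry·T), with carry = (r − q) = 0.0680 − 0.0386 = 0.0294
F* = 125.11 · e^(0.0294 × 4/12) = 125.11 · e^0.009800 = 125.11 × 1.009848 = HK$126.3421
Market HK$129.66 > fair HK$126.3421: forward overpriced → cash-and-carry (buy spot, short the forward).
At maturity, profit = |F_mkt − F*| = |129.66 − 126.3421| = HK$3.32 per share

HK$3.32 per share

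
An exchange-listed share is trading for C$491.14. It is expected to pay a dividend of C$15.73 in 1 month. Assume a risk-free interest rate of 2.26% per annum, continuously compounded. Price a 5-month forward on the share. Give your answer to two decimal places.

C$479.94

PV(dividends) I = 15.73·e^(−0.0226·1/12)
I = 15.7004
F = (S − I)·e^(rT) = (491.14 − 15.7004) · e^(0.0226·5/12)
= 475.4396 · e^0.009417 = 475.4396 × 1.009461 = C$479.94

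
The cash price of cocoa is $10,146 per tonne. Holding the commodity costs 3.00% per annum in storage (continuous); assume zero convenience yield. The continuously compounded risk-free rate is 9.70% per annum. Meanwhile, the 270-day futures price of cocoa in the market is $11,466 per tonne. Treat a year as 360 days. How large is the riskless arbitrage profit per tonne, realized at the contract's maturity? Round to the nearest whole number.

Fair futures: F* = S·e^(carry·T), with carry = (r + u) = 0.0970 + 0.0300 = 0.1270
F* = 10146 · e^(0.1270 × 270/360) = 10146 · e^0.095250 = 10146 × 1.099934 = $11159.9304
Market $11466 > fair $11159.9304: forward overpriced → cash-and-carry (buy spot, short the forward).
At maturity, profit = |F_mkt − F*| = |11466 − 11159.9304| = $306 per tonne

$306 per tonne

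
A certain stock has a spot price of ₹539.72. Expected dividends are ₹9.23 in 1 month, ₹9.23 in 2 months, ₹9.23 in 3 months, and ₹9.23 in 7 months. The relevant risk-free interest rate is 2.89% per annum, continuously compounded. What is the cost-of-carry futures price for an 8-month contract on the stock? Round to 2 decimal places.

PV(dividends) I = 9.23·e^(−0.0289·1/12) + 9.23·e^(−0.0289·2/12) + 9.23·e^(−0.0289·3/12) + 9.23·e^(−0.0289·7/12)
I = 9.2078 + 9.1856 + 9.1636 + 9.0757 = 36.6327
F = (S − I)·e^(rT) = (539.72 − 36.6327) · e^(0.0289·8/12)
= 503.0873 · e^0.019267 = 503.0873 × 1.019454 = ₹512.87

₹512.87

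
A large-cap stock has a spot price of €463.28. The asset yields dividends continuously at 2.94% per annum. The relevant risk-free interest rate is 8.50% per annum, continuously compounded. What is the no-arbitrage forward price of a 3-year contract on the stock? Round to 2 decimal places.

€547.37

F = S·e^((r − q)T) = 463.28 · e^((0.0850 − 0.0294) × 3)
= 463.28 · e^0.166800 = 463.28 × 1.181518
F = €547.37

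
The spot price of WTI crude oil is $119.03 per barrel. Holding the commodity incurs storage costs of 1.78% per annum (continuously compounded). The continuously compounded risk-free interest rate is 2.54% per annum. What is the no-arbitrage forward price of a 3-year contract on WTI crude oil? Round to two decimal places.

Net carry = r + u − y = 0.0254 + 0.0178 − 0.0000 = 0.0432
F = S·e^((r+u−y)T) = 119.03 · e^(0.0432 × 3) = 119.03 · e^0.129600
= 119.03 × 1.138373 = $135.50 per barrel

$135.50 per barrel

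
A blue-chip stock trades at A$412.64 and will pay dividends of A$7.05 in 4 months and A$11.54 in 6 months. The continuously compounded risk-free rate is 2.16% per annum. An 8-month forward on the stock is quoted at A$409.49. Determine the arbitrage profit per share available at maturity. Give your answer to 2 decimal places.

A$9.55 per share

PV(dividends) I = 7.05·e^(−0.0216·4/12) + 11.54·e^(−0.0216·6/12) = 18.4155
Fair forward F* = (S − I)·e^(rT) = (412.64 − 18.4155)·e^0.014400 = 394.2245 × 1.014504 = 399.9423
Market A$409.49 > fair 399.9423: forward overpriced → cash-and-carry (borrow at r, buy the stock and collect the dividends, short the forward).
Profit at T = |F_mkt − F*| = |409.49 − 399.9423| = A$9.55 per share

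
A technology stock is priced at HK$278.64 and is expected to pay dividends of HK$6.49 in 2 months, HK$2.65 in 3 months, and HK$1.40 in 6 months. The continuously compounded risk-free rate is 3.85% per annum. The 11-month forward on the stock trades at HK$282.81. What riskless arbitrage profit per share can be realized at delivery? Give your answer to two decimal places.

HK$4.98 per share

PV(dividends) I = 6.49·e^(−0.0385·2/12) + 2.65·e^(−0.0385·3/12) + 1.40·e^(−0.0385·6/12) = 10.4464
Fair forward F* = (S − I)·e^(rT) = (278.64 − 10.4464)·e^0.035292 = 268.1936 × 1.035922 = 277.8277
Market HK$282.81 > fair 277.8277: forward overpriced → cash-and-carry (borrow at r, buy the stock and collect the dividends, short the forward).
Profit at T = |F_mkt − F*| = |282.81 − 277.8277| = HK$4.98 per share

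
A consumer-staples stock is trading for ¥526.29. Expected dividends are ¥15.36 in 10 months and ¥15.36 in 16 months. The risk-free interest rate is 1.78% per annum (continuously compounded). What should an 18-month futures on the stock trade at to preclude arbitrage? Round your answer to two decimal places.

¥509.58

PV(dividends) I = 15.36·e^(−0.0178·10/12) + 15.36·e^(−0.0178·16/12)
I = 15.1338 + 14.9997 = 30.1335
F = (S − I)·e^(rT) = (526.29 − 30.1335) · e^(0.0178·18/12)
= 496.1565 · e^0.026700 = 496.1565 × 1.027060 = ¥509.58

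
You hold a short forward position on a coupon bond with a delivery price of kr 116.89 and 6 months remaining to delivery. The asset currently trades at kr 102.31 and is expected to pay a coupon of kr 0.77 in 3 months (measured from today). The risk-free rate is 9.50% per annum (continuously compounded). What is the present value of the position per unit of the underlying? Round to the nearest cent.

PV(remaining coupons) I = 0.77·e^(−0.0950·3/12) = 0.7519
Current forward F = (S − I)·e^(rT) = (102.31 − 0.7519)·e^(0.0950·6/12) = 101.5581 × 1.048646 = 106.4985
Value (long) = (F − K)·e^(−rT) = (106.4985 − 116.89) × 0.953610 = -9.9094
Short position value = −(long value) = kr 9.91

kr 9.91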